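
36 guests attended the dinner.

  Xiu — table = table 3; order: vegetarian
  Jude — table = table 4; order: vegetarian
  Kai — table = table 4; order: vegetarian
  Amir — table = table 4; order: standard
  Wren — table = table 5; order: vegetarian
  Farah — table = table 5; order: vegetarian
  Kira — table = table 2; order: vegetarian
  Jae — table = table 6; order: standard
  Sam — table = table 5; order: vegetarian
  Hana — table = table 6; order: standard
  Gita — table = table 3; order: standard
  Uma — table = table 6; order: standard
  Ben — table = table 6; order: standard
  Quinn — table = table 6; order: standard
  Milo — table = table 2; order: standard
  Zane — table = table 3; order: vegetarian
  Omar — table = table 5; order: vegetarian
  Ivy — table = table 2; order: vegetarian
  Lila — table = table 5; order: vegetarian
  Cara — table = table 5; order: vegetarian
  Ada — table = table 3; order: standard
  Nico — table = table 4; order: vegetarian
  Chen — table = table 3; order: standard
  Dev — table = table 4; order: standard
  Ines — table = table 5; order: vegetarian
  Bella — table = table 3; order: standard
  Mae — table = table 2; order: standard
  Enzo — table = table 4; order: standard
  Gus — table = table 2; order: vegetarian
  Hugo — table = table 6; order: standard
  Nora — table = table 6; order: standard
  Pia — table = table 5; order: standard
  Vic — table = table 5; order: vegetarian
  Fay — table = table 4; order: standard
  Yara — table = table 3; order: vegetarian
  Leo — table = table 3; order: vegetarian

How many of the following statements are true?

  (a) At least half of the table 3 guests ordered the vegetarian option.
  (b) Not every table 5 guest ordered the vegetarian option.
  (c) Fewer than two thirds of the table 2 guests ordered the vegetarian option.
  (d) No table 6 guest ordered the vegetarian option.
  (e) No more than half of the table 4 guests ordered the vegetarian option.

(a) table 3: |A| = 8, |A ∩ B| = 4; needs |A ∩ B| ≥ |A ∖ B| — true.
(b) table 5: |A| = 9, |A ∩ B| = 8; needs A ⊄ B (|A ∖ B| ≥ 1) — true.
(c) table 2: |A| = 5, |A ∩ B| = 3; needs |A ∩ B| / |A| < 2/3 — true.
(d) table 6: |A| = 7, |A ∩ B| = 0; needs A ∩ B = ∅ (|A ∩ B| = 0) — true.
(e) table 4: |A| = 7, |A ∩ B| = 3; needs |A ∩ B| ≤ |A ∖ B| — true.

5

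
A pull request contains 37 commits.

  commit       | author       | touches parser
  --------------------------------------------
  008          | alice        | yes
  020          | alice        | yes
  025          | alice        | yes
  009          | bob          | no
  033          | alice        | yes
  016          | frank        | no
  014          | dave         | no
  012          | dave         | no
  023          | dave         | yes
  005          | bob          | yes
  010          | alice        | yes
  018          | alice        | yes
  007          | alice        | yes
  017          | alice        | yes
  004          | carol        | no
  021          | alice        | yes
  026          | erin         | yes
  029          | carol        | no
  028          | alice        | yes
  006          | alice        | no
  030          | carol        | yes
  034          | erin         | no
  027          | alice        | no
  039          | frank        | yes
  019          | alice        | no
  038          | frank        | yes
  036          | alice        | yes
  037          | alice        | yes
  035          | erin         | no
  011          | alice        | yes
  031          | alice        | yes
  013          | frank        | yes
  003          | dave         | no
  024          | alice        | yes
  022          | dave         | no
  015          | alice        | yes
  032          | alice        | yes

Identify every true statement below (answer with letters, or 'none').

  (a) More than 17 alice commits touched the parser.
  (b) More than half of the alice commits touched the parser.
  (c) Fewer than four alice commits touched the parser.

|A| = 20, |A ∩ B| = 17, |A ∖ B| = 3.
(a) |A ∩ B| > 17: fails.
(b) |A ∩ B| > |A ∖ B|: holds.
(c) |A ∩ B| < 4: fails.

(b)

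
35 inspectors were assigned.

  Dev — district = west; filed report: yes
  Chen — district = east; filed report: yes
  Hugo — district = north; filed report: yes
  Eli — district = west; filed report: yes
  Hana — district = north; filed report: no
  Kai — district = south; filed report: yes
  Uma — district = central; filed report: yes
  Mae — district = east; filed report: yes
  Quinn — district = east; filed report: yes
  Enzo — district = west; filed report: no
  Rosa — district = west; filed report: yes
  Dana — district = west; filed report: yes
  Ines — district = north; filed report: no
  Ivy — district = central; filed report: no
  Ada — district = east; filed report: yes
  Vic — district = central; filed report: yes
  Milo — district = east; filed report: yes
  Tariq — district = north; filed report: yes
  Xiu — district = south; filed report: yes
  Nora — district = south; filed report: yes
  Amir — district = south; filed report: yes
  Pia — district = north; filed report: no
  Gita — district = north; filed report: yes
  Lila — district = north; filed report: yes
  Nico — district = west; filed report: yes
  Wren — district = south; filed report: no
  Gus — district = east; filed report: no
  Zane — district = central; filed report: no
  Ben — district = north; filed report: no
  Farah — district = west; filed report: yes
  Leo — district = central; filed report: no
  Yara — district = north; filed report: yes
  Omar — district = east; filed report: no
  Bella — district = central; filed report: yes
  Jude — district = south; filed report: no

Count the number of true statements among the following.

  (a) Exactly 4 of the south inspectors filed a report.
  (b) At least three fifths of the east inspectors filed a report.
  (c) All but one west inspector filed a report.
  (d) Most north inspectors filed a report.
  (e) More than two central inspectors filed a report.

5

(a) south: |A| = 6, |A ∩ B| = 4; needs |A ∩ B| = 4 — true.
(b) east: |A| = 7, |A ∩ B| = 5; needs |A ∩ B| / |A| ≥ 3/5 — true.
(c) west: |A| = 7, |A ∩ B| = 6; needs |A ∖ B| = 1 — true.
(d) north: |A| = 9, |A ∩ B| = 5; needs |A ∩ B| > |A ∖ B| — true.
(e) central: |A| = 6, |A ∩ B| = 3; needs |A ∩ B| > 2 — true.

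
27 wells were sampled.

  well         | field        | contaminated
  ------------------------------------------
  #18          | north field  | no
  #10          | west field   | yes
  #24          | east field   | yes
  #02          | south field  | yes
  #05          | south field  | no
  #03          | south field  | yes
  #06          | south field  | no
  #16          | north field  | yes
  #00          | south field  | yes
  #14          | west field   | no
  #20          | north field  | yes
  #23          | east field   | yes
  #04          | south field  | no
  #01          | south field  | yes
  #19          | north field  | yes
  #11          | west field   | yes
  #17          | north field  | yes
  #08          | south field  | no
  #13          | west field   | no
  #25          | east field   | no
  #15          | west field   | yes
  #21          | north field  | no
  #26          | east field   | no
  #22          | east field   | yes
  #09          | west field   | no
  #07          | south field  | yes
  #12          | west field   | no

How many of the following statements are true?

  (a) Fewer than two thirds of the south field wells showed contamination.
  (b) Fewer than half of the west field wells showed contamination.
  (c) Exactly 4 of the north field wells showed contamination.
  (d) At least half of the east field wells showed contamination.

(a) south field: |A| = 9, |A ∩ B| = 5; needs |A ∩ B| / |A| < 2/3 — true.
(b) west field: |A| = 7, |A ∩ B| = 3; needs |A ∩ B| < |A ∖ B| — true.
(c) north field: |A| = 6, |A ∩ B| = 4; needs |A ∩ B| = 4 — true.
(d) east field: |A| = 5, |A ∩ B| = 3; needs |A ∩ B| ≥ |A ∖ B| — true.

4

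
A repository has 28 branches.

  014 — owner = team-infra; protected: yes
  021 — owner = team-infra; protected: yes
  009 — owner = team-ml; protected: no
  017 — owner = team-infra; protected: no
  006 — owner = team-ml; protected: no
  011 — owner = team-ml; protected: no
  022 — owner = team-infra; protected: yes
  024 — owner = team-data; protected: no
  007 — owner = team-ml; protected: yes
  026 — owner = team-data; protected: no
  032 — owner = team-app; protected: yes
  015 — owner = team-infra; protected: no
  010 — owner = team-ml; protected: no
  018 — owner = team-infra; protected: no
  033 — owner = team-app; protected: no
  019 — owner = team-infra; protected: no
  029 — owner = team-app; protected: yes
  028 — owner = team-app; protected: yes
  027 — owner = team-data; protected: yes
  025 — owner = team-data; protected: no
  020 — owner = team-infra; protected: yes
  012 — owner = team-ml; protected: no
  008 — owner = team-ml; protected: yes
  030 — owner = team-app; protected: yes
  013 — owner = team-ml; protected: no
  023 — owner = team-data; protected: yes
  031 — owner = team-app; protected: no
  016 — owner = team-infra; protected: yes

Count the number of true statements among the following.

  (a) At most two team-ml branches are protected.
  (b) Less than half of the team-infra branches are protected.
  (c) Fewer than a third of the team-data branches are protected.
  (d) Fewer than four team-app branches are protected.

1

(a) team-ml: |A| = 8, |A ∩ B| = 2; needs |A ∩ B| ≤ 2 — true.
(b) team-infra: |A| = 9, |A ∩ B| = 5; needs |A ∩ B| < |A ∖ B| — false.
(c) team-data: |A| = 5, |A ∩ B| = 2; needs |A ∩ B| / |A| < 1/3 — false.
(d) team-app: |A| = 6, |A ∩ B| = 4; needs |A ∩ B| < 4 — false.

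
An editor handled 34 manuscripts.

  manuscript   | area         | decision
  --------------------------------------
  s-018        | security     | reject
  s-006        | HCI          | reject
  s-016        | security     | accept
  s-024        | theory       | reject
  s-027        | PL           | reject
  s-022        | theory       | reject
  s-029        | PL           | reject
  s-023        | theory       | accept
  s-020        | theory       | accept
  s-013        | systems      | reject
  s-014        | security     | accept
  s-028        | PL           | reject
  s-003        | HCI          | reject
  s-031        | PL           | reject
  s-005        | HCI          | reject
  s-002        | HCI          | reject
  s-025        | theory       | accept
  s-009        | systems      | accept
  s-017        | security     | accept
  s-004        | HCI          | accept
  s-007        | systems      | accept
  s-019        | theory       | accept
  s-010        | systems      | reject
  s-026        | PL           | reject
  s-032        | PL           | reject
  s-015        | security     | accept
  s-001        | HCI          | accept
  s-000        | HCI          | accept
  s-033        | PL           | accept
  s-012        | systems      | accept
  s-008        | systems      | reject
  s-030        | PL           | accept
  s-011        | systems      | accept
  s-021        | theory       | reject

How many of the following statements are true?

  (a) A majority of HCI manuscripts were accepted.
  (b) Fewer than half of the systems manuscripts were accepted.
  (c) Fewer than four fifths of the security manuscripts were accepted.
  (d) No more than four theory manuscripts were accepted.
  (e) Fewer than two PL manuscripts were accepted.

1

(a) HCI: |A| = 7, |A ∩ B| = 3; needs |A ∩ B| > |A ∖ B| — false.
(b) systems: |A| = 7, |A ∩ B| = 4; needs |A ∩ B| < |A ∖ B| — false.
(c) security: |A| = 5, |A ∩ B| = 4; needs |A ∩ B| / |A| < 4/5 — false.
(d) theory: |A| = 7, |A ∩ B| = 4; needs |A ∩ B| ≤ 4 — true.
(e) PL: |A| = 8, |A ∩ B| = 2; needs |A ∩ B| < 2 — false.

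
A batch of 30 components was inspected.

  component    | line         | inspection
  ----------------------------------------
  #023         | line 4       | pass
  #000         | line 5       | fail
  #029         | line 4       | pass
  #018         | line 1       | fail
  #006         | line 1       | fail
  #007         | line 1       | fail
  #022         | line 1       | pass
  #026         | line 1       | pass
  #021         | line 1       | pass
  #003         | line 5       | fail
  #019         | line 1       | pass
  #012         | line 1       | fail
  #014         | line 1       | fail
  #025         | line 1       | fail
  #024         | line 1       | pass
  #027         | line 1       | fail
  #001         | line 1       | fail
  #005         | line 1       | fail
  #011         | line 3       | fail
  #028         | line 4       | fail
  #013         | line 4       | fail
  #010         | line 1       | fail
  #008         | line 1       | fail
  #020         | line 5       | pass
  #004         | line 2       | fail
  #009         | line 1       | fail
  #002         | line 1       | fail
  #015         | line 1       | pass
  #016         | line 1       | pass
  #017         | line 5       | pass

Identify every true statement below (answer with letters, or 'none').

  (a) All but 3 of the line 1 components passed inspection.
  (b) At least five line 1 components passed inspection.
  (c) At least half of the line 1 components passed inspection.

|A| = 20, |A ∩ B| = 7, |A ∖ B| = 13.
(a) |A ∖ B| = 3: fails.
(b) |A ∩ B| ≥ 5: holds.
(c) |A ∩ B| ≥ |A ∖ B|: fails.

(b)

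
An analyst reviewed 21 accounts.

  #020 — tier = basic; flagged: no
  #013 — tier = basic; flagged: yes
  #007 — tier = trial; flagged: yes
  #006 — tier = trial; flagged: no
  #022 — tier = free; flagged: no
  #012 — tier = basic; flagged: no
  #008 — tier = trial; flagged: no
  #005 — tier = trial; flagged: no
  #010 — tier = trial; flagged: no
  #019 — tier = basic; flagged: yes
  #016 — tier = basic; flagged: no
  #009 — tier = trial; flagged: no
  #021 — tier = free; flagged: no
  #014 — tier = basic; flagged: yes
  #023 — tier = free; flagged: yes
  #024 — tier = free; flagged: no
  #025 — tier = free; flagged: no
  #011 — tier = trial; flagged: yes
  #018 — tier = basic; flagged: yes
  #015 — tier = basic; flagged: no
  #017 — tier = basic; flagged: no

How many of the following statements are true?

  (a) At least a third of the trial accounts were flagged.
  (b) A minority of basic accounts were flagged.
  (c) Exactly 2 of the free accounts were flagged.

1

(a) trial: |A| = 7, |A ∩ B| = 2; needs |A ∩ B| / |A| ≥ 1/3 — false.
(b) basic: |A| = 9, |A ∩ B| = 4; needs |A ∩ B| < |A ∖ B| — true.
(c) free: |A| = 5, |A ∩ B| = 1; needs |A ∩ B| = 2 — false.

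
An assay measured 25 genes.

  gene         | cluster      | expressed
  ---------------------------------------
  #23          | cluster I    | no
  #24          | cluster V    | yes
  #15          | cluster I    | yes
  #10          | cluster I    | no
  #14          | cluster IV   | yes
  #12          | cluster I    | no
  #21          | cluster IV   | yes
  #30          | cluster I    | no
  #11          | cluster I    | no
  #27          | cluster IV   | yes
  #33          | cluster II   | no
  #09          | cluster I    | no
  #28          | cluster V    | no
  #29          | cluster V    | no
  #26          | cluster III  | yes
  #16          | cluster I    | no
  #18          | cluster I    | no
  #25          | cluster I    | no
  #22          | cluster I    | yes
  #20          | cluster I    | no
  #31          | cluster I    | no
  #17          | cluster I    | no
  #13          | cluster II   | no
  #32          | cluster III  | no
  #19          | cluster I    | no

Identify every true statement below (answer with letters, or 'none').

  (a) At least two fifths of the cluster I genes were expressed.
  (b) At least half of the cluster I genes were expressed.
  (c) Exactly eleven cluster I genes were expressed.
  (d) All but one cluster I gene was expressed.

none

|A| = 15, |A ∩ B| = 2, |A ∖ B| = 13.
(a) |A ∩ B| / |A| ≥ 2/5: fails.
(b) |A ∩ B| ≥ |A ∖ B|: fails.
(c) |A ∩ B| = 11: fails.
(d) |A ∖ B| = 1: fails.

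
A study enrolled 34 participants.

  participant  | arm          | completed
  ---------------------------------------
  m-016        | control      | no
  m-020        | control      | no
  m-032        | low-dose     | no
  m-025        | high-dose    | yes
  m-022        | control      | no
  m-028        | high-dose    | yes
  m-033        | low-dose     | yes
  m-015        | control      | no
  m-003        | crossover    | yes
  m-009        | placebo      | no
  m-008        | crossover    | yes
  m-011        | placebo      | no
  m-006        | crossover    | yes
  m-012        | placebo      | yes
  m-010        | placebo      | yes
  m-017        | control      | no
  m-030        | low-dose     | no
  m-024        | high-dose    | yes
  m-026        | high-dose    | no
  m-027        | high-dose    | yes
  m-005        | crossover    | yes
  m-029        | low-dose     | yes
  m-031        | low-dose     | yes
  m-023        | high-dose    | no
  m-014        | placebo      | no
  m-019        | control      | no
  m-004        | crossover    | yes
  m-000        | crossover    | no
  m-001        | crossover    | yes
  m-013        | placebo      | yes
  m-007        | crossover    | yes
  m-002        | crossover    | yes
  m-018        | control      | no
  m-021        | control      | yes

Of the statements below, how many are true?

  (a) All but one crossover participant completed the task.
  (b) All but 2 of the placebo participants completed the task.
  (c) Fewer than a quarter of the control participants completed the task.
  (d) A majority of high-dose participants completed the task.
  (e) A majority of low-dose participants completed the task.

(a) crossover: |A| = 9, |A ∩ B| = 8; needs |A ∖ B| = 1 — true.
(b) placebo: |A| = 6, |A ∩ B| = 3; needs |A ∖ B| = 2 — false.
(c) control: |A| = 8, |A ∩ B| = 1; needs |A ∩ B| / |A| < 1/4 — true.
(d) high-dose: |A| = 6, |A ∩ B| = 4; needs |A ∩ B| > |A ∖ B| — true.
(e) low-dose: |A| = 5, |A ∩ B| = 3; needs |A ∩ B| > |A ∖ B| — true.

4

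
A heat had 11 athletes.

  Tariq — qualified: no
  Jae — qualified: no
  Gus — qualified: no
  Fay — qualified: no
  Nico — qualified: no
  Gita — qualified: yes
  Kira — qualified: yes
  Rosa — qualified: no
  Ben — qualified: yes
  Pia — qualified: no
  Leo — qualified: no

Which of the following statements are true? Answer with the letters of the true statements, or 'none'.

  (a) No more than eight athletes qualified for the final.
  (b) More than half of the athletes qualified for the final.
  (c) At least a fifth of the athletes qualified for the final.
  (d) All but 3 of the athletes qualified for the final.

|A| = 11, |A ∩ B| = 3, |A ∖ B| = 8.
(a) |A ∩ B| ≤ 8: holds.
(b) |A ∩ B| > |A ∖ B|: fails.
(c) |A ∩ B| / |A| ≥ 1/5: holds.
(d) |A ∖ B| = 3: fails.

(a), (c)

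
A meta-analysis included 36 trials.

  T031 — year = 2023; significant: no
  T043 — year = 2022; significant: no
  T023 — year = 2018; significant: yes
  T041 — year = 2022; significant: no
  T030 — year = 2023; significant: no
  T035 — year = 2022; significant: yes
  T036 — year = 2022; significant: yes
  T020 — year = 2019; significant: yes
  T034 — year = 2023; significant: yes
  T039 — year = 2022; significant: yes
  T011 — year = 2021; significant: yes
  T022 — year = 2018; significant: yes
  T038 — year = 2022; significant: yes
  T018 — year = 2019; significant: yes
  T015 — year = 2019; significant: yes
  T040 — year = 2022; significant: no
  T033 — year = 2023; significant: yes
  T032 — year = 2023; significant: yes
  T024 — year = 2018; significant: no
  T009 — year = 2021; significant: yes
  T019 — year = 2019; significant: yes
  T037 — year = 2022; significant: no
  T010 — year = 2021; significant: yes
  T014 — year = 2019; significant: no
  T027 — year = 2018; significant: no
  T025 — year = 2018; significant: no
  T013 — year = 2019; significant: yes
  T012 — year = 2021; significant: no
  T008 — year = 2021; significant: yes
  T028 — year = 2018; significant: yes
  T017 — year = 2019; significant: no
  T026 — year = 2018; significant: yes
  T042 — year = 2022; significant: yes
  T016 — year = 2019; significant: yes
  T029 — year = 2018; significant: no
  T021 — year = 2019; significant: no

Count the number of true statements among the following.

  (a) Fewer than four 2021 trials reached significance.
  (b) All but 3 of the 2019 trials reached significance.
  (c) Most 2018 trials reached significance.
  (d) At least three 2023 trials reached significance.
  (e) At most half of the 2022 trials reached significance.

2

(a) 2021: |A| = 5, |A ∩ B| = 4; needs |A ∩ B| < 4 — false.
(b) 2019: |A| = 9, |A ∩ B| = 6; needs |A ∖ B| = 3 — true.
(c) 2018: |A| = 8, |A ∩ B| = 4; needs |A ∩ B| > |A ∖ B| — false.
(d) 2023: |A| = 5, |A ∩ B| = 3; needs |A ∩ B| ≥ 3 — true.
(e) 2022: |A| = 9, |A ∩ B| = 5; needs |A ∩ B| ≤ |A ∖ B| — false.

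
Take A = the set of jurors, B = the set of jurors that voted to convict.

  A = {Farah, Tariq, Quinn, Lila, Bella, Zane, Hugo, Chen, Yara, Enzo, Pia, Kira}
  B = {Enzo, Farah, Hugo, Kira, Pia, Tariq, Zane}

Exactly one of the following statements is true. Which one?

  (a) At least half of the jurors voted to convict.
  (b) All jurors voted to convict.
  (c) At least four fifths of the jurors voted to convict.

|A| = 12, |A ∩ B| = 7, |A ∖ B| = 5.
(a) requires |A ∩ B| ≥ |A ∖ B|: true.
(b) requires A ⊆ B, i.e. every element of A is in B (|A ∖ B| = 0): false.
(c) requires |A ∩ B| / |A| ≥ 4/5: false.

(a)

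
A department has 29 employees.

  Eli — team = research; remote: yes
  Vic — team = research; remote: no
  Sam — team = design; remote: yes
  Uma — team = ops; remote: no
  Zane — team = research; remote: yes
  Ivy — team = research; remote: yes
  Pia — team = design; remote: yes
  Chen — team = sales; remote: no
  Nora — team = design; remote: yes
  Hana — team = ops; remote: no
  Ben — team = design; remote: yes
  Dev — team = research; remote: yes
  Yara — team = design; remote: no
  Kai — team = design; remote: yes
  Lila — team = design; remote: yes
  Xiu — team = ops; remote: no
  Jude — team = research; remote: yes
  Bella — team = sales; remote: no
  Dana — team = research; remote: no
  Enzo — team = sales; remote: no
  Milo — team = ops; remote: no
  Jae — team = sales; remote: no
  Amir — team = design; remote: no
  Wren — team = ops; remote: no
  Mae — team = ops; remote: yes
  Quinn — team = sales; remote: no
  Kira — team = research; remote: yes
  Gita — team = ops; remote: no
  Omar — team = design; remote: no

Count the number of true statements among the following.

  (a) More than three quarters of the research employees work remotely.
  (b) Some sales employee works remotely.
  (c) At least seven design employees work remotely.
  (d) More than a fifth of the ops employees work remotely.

0

(a) research: |A| = 8, |A ∩ B| = 6; needs |A ∩ B| / |A| > 3/4 — false.
(b) sales: |A| = 5, |A ∩ B| = 0; needs A ∩ B ≠ ∅ (|A ∩ B| ≥ 1) — false.
(c) design: |A| = 9, |A ∩ B| = 6; needs |A ∩ B| ≥ 7 — false.
(d) ops: |A| = 7, |A ∩ B| = 1; needs |A ∩ B| / |A| > 1/5 — false.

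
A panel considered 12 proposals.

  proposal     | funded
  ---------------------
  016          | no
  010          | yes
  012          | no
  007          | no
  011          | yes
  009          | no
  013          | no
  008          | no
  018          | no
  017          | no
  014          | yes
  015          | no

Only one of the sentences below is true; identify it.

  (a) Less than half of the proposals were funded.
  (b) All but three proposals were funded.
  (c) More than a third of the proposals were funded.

(a)

|A| = 12, |A ∩ B| = 3, |A ∖ B| = 9.
(a) requires |A ∩ B| < |A ∖ B|: true.
(b) requires |A ∖ B| = 3: false.
(c) requires |A ∩ B| / |A| > 1/3: false.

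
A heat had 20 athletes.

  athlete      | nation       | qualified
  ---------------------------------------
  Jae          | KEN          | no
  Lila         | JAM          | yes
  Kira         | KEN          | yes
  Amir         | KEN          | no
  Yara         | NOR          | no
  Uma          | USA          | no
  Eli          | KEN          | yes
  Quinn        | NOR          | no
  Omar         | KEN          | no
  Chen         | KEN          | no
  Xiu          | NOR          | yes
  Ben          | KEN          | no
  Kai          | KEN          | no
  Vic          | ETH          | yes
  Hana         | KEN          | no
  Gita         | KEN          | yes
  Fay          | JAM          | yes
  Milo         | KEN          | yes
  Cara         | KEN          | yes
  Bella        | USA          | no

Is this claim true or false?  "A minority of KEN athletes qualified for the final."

True

The determiner here denotes the relation: |A ∩ B| < |A ∖ B|.
A (the restrictor) = {Jae, Kira, Amir, Eli, Omar, Chen, Ben, Kai, Hana, Gita, Milo, Cara}, |A| = 12.
A ∩ B = {Kira, Eli, Gita, Milo, Cara}, so |A ∩ B| = 5.
A ∖ B = {Jae, Amir, Omar, Chen, Ben, Kai, Hana}, so |A ∖ B| = 7.
5 < 7, so the statement is true.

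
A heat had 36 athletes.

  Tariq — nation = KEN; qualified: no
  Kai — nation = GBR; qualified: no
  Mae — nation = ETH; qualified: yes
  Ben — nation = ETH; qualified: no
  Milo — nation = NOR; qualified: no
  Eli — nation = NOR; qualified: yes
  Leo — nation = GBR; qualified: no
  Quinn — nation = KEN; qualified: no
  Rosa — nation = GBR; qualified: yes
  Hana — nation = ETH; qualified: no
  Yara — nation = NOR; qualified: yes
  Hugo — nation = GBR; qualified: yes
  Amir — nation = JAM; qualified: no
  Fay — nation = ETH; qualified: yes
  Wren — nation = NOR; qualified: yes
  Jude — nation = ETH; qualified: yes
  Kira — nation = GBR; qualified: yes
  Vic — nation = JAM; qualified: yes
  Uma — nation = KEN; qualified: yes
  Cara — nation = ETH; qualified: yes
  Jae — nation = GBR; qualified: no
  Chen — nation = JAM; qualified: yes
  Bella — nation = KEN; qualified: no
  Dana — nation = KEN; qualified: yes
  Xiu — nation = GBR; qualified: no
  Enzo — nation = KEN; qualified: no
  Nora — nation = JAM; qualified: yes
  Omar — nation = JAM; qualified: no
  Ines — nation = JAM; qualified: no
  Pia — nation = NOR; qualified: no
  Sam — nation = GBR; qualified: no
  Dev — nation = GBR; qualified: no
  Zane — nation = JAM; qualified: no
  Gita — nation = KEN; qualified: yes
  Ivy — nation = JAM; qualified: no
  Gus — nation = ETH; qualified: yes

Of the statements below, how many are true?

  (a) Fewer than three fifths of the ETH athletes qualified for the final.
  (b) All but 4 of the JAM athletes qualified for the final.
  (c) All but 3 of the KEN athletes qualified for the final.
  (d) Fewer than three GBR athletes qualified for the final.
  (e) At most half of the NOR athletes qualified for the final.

(a) ETH: |A| = 7, |A ∩ B| = 5; needs |A ∩ B| / |A| < 3/5 — false.
(b) JAM: |A| = 8, |A ∩ B| = 3; needs |A ∖ B| = 4 — false.
(c) KEN: |A| = 7, |A ∩ B| = 3; needs |A ∖ B| = 3 — false.
(d) GBR: |A| = 9, |A ∩ B| = 3; needs |A ∩ B| < 3 — false.
(e) NOR: |A| = 5, |A ∩ B| = 3; needs |A ∩ B| ≤ |A ∖ B| — false.

0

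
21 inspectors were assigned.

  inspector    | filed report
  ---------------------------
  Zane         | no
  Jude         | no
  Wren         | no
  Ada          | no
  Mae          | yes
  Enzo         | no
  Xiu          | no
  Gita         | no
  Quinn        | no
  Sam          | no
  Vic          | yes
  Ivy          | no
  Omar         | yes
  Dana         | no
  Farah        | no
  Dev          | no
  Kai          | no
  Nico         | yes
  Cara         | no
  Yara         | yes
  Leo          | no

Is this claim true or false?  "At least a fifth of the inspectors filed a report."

The determiner here denotes the relation: |A ∩ B| / |A| ≥ 1/5.
|A| = 21, |A ∩ B| = 5, |A ∖ B| = 16.
|A ∩ B|/|A| = 5/21, so the statement is true.

True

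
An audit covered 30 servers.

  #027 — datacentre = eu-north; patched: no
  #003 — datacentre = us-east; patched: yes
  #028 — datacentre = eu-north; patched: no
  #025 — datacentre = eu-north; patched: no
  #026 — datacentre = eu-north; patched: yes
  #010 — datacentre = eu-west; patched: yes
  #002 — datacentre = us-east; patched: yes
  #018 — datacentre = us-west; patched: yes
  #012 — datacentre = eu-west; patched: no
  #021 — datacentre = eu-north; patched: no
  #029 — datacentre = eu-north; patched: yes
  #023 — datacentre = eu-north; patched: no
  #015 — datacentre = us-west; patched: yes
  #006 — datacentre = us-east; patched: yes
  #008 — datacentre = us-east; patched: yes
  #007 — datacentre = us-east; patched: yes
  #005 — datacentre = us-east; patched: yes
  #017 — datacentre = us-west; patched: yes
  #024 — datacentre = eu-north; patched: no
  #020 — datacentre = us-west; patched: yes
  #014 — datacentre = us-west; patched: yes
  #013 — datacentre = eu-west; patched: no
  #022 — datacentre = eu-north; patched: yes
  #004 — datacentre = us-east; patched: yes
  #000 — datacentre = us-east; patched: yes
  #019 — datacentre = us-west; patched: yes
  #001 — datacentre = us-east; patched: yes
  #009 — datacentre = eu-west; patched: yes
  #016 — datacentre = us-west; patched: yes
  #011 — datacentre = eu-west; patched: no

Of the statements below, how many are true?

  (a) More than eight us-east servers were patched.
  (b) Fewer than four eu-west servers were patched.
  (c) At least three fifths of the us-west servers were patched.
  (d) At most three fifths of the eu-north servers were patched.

(a) us-east: |A| = 9, |A ∩ B| = 9; needs |A ∩ B| > 8 — true.
(b) eu-west: |A| = 5, |A ∩ B| = 2; needs |A ∩ B| < 4 — true.
(c) us-west: |A| = 7, |A ∩ B| = 7; needs |A ∩ B| / |A| ≥ 3/5 — true.
(d) eu-north: |A| = 9, |A ∩ B| = 3; needs |A ∩ B| / |A| ≤ 3/5 — true.

4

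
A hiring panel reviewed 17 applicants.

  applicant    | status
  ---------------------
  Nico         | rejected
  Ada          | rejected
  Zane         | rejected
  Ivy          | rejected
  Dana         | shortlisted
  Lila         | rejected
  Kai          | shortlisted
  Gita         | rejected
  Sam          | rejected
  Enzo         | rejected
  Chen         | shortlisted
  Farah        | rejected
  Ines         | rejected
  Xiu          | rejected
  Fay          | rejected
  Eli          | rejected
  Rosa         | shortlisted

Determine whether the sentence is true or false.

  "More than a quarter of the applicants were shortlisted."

False

The determiner here denotes the relation: |A ∩ B| / |A| > 1/4.
|A| = 17, |A ∩ B| = 4, |A ∖ B| = 13.
|A ∩ B|/|A| = 4/17, so the statement is false.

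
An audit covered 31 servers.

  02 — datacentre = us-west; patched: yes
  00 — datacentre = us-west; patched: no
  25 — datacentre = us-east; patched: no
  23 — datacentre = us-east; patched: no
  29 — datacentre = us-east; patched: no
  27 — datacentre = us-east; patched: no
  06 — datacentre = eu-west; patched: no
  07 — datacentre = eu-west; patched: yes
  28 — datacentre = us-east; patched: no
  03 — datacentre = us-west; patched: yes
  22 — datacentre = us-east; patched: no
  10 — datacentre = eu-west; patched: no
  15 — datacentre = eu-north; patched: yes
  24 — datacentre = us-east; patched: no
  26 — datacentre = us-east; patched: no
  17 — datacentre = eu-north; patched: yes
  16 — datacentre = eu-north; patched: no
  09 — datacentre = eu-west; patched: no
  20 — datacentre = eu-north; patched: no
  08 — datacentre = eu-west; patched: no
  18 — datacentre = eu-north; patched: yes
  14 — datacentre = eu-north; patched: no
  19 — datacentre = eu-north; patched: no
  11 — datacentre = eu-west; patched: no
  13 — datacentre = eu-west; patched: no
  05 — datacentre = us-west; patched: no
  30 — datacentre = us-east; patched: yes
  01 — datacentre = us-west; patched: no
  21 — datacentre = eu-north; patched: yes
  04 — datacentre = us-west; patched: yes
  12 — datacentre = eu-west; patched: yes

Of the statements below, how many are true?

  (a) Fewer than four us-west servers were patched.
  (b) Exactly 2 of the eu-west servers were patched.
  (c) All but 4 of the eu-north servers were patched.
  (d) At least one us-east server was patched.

(a) us-west: |A| = 6, |A ∩ B| = 3; needs |A ∩ B| < 4 — true.
(b) eu-west: |A| = 8, |A ∩ B| = 2; needs |A ∩ B| = 2 — true.
(c) eu-north: |A| = 8, |A ∩ B| = 4; needs |A ∖ B| = 4 — true.
(d) us-east: |A| = 9, |A ∩ B| = 1; needs A ∩ B ≠ ∅ (|A ∩ B| ≥ 1) — true.

4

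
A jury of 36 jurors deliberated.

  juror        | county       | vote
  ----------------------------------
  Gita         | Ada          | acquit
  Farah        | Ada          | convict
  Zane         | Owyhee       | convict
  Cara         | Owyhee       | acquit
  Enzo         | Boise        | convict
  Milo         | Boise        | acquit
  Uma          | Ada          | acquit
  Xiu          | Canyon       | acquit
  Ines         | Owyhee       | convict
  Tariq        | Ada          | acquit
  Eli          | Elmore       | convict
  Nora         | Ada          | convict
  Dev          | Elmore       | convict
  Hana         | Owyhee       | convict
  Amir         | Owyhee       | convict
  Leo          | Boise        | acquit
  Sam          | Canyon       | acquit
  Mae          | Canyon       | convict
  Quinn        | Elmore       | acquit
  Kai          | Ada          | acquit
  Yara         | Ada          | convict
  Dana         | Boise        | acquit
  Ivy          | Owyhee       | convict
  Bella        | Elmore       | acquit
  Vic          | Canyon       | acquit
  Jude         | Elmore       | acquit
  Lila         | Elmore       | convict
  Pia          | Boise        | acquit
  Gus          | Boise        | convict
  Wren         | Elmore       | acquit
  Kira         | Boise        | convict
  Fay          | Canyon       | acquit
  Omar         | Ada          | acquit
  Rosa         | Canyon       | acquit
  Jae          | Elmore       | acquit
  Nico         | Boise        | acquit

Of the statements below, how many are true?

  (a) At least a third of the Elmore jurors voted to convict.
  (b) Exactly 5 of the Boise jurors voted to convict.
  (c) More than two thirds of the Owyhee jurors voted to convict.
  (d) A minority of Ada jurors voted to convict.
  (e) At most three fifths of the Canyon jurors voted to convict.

4

(a) Elmore: |A| = 8, |A ∩ B| = 3; needs |A ∩ B| / |A| ≥ 1/3 — true.
(b) Boise: |A| = 8, |A ∩ B| = 3; needs |A ∩ B| = 5 — false.
(c) Owyhee: |A| = 6, |A ∩ B| = 5; needs |A ∩ B| / |A| > 2/3 — true.
(d) Ada: |A| = 8, |A ∩ B| = 3; needs |A ∩ B| < |A ∖ B| — true.
(e) Canyon: |A| = 6, |A ∩ B| = 1; needs |A ∩ B| / |A| ≤ 3/5 — true.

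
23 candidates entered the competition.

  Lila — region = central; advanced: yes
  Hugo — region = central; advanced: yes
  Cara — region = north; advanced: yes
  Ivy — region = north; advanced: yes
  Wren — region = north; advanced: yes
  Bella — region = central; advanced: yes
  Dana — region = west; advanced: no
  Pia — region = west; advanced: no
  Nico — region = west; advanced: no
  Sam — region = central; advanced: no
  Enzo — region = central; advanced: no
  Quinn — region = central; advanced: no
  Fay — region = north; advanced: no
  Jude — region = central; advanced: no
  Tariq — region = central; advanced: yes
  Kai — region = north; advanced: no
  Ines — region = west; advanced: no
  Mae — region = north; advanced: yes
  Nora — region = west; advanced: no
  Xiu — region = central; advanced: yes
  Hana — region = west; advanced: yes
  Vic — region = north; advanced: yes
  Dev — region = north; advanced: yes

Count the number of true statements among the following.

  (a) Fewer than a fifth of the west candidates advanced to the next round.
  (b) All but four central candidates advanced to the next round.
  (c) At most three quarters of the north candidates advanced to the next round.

3

(a) west: |A| = 6, |A ∩ B| = 1; needs |A ∩ B| / |A| < 1/5 — true.
(b) central: |A| = 9, |A ∩ B| = 5; needs |A ∖ B| = 4 — true.
(c) north: |A| = 8, |A ∩ B| = 6; needs |A ∩ B| / |A| ≤ 3/4 — true.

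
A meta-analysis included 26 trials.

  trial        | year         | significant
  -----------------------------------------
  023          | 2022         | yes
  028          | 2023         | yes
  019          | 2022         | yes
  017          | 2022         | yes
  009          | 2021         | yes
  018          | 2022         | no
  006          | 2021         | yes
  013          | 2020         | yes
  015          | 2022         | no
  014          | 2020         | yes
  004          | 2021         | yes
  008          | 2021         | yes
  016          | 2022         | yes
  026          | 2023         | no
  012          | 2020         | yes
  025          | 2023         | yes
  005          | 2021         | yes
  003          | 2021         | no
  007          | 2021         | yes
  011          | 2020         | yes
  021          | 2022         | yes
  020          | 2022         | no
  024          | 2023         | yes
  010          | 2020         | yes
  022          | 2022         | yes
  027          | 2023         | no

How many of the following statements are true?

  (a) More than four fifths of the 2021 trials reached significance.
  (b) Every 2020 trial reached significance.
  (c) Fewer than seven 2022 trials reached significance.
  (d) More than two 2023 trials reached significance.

4

(a) 2021: |A| = 7, |A ∩ B| = 6; needs |A ∩ B| / |A| > 4/5 — true.
(b) 2020: |A| = 5, |A ∩ B| = 5; needs A ⊆ B, i.e. every element of A is in B (|A ∖ B| = 0) — true.
(c) 2022: |A| = 9, |A ∩ B| = 6; needs |A ∩ B| < 7 — true.
(d) 2023: |A| = 5, |A ∩ B| = 3; needs |A ∩ B| > 2 — true.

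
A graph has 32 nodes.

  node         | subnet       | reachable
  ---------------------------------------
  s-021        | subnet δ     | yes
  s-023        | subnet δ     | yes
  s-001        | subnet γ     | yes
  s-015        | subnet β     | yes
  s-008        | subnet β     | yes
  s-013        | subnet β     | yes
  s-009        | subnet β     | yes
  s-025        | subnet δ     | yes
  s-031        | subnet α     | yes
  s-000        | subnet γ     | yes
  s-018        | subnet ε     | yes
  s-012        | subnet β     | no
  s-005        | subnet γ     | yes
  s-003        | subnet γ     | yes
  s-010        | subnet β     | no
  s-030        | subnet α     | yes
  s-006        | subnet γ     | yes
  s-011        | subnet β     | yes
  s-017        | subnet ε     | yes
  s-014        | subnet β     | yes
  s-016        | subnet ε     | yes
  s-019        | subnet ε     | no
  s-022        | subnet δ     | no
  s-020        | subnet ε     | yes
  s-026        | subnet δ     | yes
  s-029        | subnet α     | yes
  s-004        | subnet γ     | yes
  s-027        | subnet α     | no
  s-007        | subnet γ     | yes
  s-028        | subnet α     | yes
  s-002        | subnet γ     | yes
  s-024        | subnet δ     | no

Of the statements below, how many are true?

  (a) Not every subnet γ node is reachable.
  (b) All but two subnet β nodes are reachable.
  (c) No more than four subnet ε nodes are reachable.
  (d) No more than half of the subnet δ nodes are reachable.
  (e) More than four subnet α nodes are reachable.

2

(a) subnet γ: |A| = 8, |A ∩ B| = 8; needs A ⊄ B (|A ∖ B| ≥ 1) — false.
(b) subnet β: |A| = 8, |A ∩ B| = 6; needs |A ∖ B| = 2 — true.
(c) subnet ε: |A| = 5, |A ∩ B| = 4; needs |A ∩ B| ≤ 4 — true.
(d) subnet δ: |A| = 6, |A ∩ B| = 4; needs |A ∩ B| ≤ |A ∖ B| — false.
(e) subnet α: |A| = 5, |A ∩ B| = 4; needs |A ∩ B| > 4 — false.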